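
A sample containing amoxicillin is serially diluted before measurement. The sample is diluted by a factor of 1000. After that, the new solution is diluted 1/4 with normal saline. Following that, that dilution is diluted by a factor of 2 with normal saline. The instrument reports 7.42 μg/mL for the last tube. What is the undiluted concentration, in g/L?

Overall dilution factor = 1000 × 4 × 2 = 8000.
Original = 7.42 μg/mL × 8000 = 5.94 × 10⁴ μg/mL = 59.4 g/L.

59.4 g/L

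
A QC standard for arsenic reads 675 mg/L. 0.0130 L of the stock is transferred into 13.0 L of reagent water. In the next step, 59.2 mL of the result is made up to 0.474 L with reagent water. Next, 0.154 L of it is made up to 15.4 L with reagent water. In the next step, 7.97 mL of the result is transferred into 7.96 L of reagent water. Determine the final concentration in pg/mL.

0.842 pg/mL

Overall dilution factor = 1001 × 8.007 × 100 × 999.7 = 8.01 × 10⁸.
675 mg/L / 8.01 × 10⁸ = 8.42 × 10⁻⁷ mg/L = 0.842 pg/mL.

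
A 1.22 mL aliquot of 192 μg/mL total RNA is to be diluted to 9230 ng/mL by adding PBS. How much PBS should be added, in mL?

24.2 mL

9230 ng/mL = 9.23 μg/mL.
V₂ = C₁V₁/C₂ = 192 × 1.22 / 9.23 = 25.4 mL.
Diluent to add = V₂ − V₁ = 25.4 − 1.22 = 24.2 mL.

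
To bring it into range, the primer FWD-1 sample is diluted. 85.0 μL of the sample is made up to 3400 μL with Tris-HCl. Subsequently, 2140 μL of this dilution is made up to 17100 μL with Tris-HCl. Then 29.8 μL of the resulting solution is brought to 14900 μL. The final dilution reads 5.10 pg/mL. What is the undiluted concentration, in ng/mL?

Overall dilution factor = 40 × 7.991 × 500 = 1.60 × 10⁵.
Original = 5.10 pg/mL × 1.60 × 10⁵ = 8.15 × 10⁵ pg/mL = 815 ng/mL.

815 ng/mL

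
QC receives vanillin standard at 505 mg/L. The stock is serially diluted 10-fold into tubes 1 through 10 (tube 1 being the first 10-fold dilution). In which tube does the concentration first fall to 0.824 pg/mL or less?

Tube n has concentration 505 mg/L / 10ⁿ.
Need 10ⁿ ≥ 505 mg/L / 0.824 pg/mL = 6.13 × 10⁸, so n ≥ 8.79.
First such tube: n = 9.

tube 9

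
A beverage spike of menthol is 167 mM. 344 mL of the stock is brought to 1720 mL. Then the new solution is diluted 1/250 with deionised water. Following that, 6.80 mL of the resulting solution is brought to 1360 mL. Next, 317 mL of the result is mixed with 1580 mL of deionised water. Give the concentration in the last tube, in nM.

112 nM

Overall dilution factor = 5 × 250 × 200 × 5.984 = 1.50 × 10⁶.
167 mM / 1.50 × 10⁶ = 1.12 × 10⁻⁴ mM = 112 nM.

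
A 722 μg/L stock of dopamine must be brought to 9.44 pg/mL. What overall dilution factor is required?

7.65 × 10⁴

Factor = C₀/C_target = 722 μg/L / 9.44 pg/mL = 7.65 × 10⁴.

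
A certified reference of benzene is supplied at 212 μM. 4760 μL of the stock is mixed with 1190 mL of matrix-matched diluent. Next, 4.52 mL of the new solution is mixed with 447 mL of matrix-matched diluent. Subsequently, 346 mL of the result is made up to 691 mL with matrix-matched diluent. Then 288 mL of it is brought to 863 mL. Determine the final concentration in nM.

Overall dilution factor = 251 × 99.89 × 1.997 × 2.997 = 1.50 × 10⁵.
212 μM / 1.50 × 10⁵ = 1.41 × 10⁻³ μM = 1.41 nM.

1.41 nM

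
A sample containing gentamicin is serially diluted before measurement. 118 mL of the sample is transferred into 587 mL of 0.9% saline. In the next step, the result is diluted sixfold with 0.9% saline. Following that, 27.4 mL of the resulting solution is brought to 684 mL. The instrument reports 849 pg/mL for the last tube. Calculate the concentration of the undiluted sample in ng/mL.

Overall dilution factor = 5.975 × 6 × 24.96 = 895.
Original = 849 pg/mL × 895 = 7.60 × 10⁵ pg/mL = 760 ng/mL.

760 ng/mL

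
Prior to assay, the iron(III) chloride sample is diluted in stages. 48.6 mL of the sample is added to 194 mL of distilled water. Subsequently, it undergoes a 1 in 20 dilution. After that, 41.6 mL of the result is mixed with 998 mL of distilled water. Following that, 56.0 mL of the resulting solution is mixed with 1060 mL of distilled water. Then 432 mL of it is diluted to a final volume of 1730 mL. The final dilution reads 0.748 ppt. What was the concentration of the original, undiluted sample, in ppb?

149 ppb

Overall dilution factor = 4.992 × 20 × 24.99 × 19.93 × 4.005 = 1.99 × 10⁵.
Original = 0.748 ppt × 1.99 × 10⁵ = 1.49 × 10⁵ ppt = 149 ppb.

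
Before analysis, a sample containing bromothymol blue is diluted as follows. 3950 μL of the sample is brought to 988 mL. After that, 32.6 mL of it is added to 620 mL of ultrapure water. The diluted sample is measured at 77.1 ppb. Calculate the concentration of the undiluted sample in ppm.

Overall dilution factor = 250.1 × 20.02 = 5007.
Original = 77.1 ppb × 5007 = 3.86 × 10⁵ ppb = 386 ppm.

386 ppm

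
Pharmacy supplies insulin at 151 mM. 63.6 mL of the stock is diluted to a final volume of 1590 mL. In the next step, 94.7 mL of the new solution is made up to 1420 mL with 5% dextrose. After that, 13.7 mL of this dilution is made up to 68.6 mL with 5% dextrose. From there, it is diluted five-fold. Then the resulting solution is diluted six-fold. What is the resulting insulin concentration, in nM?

2680 nM

Overall dilution factor = 25 × 14.99 × 5.007 × 5 × 6 = 5.63 × 10⁴.
151 mM / 5.63 × 10⁴ = 2.68 × 10⁻³ mM = 2680 nM.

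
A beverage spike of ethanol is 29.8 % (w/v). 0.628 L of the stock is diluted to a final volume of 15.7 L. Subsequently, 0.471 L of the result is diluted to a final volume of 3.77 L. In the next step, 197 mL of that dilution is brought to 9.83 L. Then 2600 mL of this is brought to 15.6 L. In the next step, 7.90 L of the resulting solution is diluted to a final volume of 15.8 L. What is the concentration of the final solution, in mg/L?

2.49 mg/L

Overall dilution factor = 25 × 8.004 × 49.90 × 6 × 2 = 1.20 × 10⁵.
29.8 % (w/v) / 1.20 × 10⁵ = 2.49 × 10⁻⁴ % (w/v) = 2.49 mg/L.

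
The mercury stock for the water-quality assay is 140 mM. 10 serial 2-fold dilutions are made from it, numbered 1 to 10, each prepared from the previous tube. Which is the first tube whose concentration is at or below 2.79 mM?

Tube n has concentration 140 mM / 2ⁿ.
Need 2ⁿ ≥ 140 mM / 2.79 mM = 50.2, so n ≥ 5.65.
First such tube: n = 6.

tube 6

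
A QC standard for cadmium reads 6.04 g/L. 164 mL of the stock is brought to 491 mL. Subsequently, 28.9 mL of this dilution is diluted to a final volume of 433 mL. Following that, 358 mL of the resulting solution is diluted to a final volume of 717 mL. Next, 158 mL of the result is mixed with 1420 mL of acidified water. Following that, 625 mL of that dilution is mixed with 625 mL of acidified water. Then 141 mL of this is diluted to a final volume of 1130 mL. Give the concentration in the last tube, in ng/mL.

Overall dilution factor = 2.994 × 14.98 × 2.003 × 9.987 × 2 × 8.014 = 1.44 × 10⁴.
6.04 g/L / 1.44 × 10⁴ = 4.20 × 10⁻⁴ g/L = 420 ng/mL.

420 ng/mL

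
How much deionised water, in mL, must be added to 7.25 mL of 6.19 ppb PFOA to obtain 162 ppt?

270 mL

162 ppt = 0.162 ppb.
V₂ = C₁V₁/C₂ = 6.19 × 7.25 / 0.162 = 277 mL.
Diluent to add = V₂ − V₁ = 277 − 7.25 = 270 mL.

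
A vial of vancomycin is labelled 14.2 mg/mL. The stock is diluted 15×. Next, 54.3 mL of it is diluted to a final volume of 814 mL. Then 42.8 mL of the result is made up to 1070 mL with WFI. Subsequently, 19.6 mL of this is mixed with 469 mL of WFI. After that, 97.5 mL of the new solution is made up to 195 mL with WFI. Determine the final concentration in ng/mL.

50.7 ng/mL

Overall dilution factor = 15 × 14.99 × 25 × 24.93 × 2 = 2.80 × 10⁵.
14.2 mg/mL / 2.80 × 10⁵ = 5.07 × 10⁻⁵ mg/mL = 50.7 ng/mL.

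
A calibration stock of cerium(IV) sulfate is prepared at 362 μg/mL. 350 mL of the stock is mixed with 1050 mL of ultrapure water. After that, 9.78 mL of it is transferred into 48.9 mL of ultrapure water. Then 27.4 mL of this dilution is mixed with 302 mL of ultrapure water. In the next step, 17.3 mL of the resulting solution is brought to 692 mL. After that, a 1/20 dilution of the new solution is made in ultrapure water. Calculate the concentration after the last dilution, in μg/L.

Overall dilution factor = 4 × 6 × 12.02 × 40 × 20 = 2.31 × 10⁵.
362 μg/mL / 2.31 × 10⁵ = 1.57 × 10⁻³ μg/mL = 1.57 μg/L.

1.57 μg/L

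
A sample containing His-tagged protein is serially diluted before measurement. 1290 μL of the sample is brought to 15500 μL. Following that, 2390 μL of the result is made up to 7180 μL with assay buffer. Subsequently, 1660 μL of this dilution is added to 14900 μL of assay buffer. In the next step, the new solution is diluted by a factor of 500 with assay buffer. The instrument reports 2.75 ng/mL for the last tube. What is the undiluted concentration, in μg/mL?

495 μg/mL

Overall dilution factor = 12.02 × 3.004 × 9.976 × 500 = 1.80 × 10⁵.
Original = 2.75 ng/mL × 1.80 × 10⁵ = 4.95 × 10⁵ ng/mL = 495 μg/mL.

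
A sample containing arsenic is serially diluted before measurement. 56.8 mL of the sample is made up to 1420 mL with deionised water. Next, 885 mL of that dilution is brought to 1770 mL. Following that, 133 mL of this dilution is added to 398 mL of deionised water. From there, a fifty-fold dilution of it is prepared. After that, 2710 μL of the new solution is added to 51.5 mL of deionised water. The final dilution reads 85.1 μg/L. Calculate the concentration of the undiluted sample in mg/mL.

Overall dilution factor = 25 × 2 × 3.992 × 50 × 20.00 = 2.00 × 10⁵.
Original = 85.1 μg/L × 2.00 × 10⁵ = 1.70 × 10⁷ μg/L = 17.0 mg/mL.

17.0 mg/mL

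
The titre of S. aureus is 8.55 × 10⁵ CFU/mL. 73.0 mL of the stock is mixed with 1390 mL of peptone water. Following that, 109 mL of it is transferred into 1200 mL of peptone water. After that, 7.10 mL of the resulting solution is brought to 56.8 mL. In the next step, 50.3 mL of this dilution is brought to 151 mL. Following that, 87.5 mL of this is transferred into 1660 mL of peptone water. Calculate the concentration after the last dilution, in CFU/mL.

7.41 CFU/mL

Overall dilution factor = 20.04 × 12.01 × 8 × 3.002 × 19.97 = 1.15 × 10⁵.
8.55 × 10⁵ CFU/mL / 1.15 × 10⁵ = 7.41 CFU/mL.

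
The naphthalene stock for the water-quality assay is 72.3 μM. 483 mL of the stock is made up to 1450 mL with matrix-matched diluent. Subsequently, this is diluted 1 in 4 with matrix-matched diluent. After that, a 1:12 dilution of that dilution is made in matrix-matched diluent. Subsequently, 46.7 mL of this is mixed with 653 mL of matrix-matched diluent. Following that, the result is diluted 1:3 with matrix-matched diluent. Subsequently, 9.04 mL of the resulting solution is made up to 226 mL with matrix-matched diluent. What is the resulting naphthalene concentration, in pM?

Overall dilution factor = 3.002 × 4 × 12 × 14.98 × 3 × 25 = 1.62 × 10⁵.
72.3 μM / 1.62 × 10⁵ = 4.46 × 10⁻⁴ μM = 446 pM.

446 pM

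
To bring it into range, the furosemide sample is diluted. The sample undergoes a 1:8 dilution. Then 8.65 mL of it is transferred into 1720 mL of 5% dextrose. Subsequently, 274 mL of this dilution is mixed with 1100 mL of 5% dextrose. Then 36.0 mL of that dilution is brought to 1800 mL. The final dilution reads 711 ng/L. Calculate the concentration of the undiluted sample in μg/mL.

Overall dilution factor = 8 × 199.8 × 5.015 × 50 = 4.01 × 10⁵.
Original = 711 ng/L × 4.01 × 10⁵ = 2.85 × 10⁸ ng/L = 285 μg/mL.

285 μg/mL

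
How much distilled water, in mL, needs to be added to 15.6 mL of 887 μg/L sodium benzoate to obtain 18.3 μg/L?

741 mL

V₂ = C₁V₁/C₂ = 887 × 15.6 / 18.3 = 756 mL.
Diluent to add = V₂ − V₁ = 756 − 15.6 = 741 mL.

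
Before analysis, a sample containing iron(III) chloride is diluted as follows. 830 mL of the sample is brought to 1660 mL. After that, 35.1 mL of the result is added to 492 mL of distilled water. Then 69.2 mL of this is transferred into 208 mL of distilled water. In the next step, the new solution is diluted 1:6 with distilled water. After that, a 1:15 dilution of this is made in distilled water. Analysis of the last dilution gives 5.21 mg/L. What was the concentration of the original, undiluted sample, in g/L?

56.4 g/L

Overall dilution factor = 2 × 15.02 × 4.006 × 6 × 15 = 1.08 × 10⁴.
Original = 5.21 mg/L × 1.08 × 10⁴ = 5.64 × 10⁴ mg/L = 56.4 g/L.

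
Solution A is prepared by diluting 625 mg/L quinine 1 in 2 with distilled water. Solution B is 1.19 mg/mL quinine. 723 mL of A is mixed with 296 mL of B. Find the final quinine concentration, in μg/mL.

567 μg/mL

C_A = 625 mg/L / 2 = 312 mg/L.
C_B = 1.19 mg/mL = 1190 mg/L.
C_mix = (C_A·V_A + C_B·V_B)/(V_A + V_B) = (312×723 + 1190×296) / 1019 = 567 mg/L = 567 μg/mL.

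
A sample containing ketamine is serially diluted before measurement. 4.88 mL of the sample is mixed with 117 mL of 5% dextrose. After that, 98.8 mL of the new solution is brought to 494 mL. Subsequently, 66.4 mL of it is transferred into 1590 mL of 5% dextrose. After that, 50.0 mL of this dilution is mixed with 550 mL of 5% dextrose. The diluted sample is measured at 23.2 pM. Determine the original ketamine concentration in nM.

Overall dilution factor = 24.98 × 5 × 24.95 × 12 = 3.74 × 10⁴.
Original = 23.2 pM × 3.74 × 10⁴ = 8.67 × 10⁵ pM = 867 nM.

867 nM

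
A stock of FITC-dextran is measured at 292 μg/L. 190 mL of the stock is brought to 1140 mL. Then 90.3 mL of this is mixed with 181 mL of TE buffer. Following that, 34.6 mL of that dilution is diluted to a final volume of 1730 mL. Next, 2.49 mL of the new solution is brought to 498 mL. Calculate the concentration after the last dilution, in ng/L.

Overall dilution factor = 6 × 3.004 × 50 × 200 = 1.80 × 10⁵.
292 μg/L / 1.80 × 10⁵ = 1.62 × 10⁻³ μg/L = 1.62 ng/L.

1.62 ng/L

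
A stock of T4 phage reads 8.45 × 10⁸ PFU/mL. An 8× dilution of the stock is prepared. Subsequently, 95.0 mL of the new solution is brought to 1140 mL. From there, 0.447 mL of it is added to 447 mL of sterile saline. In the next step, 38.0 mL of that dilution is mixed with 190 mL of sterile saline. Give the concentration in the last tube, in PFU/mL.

Overall dilution factor = 8 × 12 × 1001 × 6 = 5.77 × 10⁵.
8.45 × 10⁸ PFU/mL / 5.77 × 10⁵ = 1470 PFU/mL.

1470 PFU/mL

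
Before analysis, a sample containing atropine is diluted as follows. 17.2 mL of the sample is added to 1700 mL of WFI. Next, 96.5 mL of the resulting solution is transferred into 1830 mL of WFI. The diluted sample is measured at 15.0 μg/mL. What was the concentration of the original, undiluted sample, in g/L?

29.9 g/L

Overall dilution factor = 99.84 × 19.96 = 1993.
Original = 15.0 μg/mL × 1993 = 2.99 × 10⁴ μg/mL = 29.9 g/L.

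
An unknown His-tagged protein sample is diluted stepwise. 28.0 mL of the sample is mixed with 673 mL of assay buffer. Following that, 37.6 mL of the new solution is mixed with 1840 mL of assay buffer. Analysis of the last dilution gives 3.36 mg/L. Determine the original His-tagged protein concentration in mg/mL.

Overall dilution factor = 25.04 × 49.94 = 1250.
Original = 3.36 mg/L × 1250 = 4201 mg/L = 4.20 mg/mL.

4.20 mg/mL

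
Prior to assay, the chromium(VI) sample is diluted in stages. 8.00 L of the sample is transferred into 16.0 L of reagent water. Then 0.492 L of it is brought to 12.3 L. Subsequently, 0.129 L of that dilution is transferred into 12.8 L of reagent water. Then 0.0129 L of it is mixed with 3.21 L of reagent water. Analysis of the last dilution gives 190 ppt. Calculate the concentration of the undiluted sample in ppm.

357 ppm

Overall dilution factor = 3 × 25 × 100.2 × 249.8 = 1.88 × 10⁶.
Original = 190 ppt × 1.88 × 10⁶ = 3.57 × 10⁸ ppt = 357 ppm.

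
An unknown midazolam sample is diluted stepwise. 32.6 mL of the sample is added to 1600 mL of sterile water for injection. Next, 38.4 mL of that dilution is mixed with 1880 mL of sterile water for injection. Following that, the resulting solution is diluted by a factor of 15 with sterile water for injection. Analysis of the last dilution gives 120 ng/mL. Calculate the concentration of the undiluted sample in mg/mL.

Overall dilution factor = 50.08 × 49.96 × 15 = 3.75 × 10⁴.
Original = 120 ng/mL × 3.75 × 10⁴ = 4.50 × 10⁶ ng/mL = 4.50 mg/mL.

4.50 mg/mL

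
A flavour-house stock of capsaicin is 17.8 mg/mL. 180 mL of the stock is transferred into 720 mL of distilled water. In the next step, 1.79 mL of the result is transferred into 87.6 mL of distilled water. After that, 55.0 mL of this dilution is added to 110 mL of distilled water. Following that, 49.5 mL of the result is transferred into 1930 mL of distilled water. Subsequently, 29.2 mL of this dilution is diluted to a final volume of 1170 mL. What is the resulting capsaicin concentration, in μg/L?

Overall dilution factor = 5 × 49.94 × 3 × 39.99 × 40.07 = 1.20 × 10⁶.
17.8 mg/mL / 1.20 × 10⁶ = 1.48 × 10⁻⁵ mg/mL = 14.8 μg/L.

14.8 μg/L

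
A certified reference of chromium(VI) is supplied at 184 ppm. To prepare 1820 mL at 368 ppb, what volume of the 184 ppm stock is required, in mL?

368 ppb = 0.368 ppm.
V₁ = C₂V₂/C₁ = 0.368 × 1820 / 184 = 3.64 mL.

3.64 mL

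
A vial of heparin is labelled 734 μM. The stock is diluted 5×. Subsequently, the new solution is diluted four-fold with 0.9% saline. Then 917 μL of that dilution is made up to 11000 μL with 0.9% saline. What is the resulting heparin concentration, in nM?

3060 nM

Overall dilution factor = 5 × 4 × 12.00 = 240.
734 μM / 240 = 3.06 μM = 3060 nM.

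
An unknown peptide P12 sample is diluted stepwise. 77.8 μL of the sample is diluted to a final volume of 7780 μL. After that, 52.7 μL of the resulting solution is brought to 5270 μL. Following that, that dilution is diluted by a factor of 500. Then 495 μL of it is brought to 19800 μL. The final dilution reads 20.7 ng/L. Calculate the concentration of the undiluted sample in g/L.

4.14 g/L

Overall dilution factor = 100 × 100 × 500 × 40 = 2.00 × 10⁸.
Original = 20.7 ng/L × 2.00 × 10⁸ = 4.14 × 10⁹ ng/L = 4.14 g/L.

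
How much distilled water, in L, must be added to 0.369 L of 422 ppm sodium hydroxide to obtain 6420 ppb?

6420 ppb = 6.42 ppm.
V₂ = C₁V₁/C₂ = 422 × 0.369 / 6.42 = 24.3 L.
Diluent to add = V₂ − V₁ = 24.3 − 0.369 = 23.9 L.

23.9 L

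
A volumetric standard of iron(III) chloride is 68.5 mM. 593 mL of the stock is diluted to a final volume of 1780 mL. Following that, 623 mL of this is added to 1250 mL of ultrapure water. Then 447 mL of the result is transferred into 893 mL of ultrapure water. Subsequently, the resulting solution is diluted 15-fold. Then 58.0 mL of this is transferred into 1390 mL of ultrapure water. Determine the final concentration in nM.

6760 nM

Overall dilution factor = 3.002 × 3.006 × 2.998 × 15 × 24.97 = 1.01 × 10⁴.
68.5 mM / 1.01 × 10⁴ = 6.76 × 10⁻³ mM = 6760 nM.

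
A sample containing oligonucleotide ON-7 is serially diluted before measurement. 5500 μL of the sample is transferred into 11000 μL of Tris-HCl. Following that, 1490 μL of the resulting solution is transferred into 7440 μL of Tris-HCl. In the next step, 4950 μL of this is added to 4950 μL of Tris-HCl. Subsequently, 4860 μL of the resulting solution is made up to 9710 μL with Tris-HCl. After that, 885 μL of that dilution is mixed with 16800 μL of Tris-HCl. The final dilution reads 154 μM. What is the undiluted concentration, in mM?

221 mM

Overall dilution factor = 3 × 5.993 × 2 × 1.998 × 19.98 = 1436.
Original = 154 μM × 1436 = 2.21 × 10⁵ μM = 221 mM.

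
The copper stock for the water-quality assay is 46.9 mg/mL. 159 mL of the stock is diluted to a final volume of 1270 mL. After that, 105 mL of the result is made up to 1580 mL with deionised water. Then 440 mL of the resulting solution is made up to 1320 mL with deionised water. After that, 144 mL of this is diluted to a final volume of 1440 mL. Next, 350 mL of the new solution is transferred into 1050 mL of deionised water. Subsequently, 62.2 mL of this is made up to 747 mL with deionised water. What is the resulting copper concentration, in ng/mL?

Overall dilution factor = 7.987 × 15.05 × 3 × 10 × 4 × 12.01 = 1.73 × 10⁵.
46.9 mg/mL / 1.73 × 10⁵ = 2.71 × 10⁻⁴ mg/mL = 271 ng/mL.

271 ng/mL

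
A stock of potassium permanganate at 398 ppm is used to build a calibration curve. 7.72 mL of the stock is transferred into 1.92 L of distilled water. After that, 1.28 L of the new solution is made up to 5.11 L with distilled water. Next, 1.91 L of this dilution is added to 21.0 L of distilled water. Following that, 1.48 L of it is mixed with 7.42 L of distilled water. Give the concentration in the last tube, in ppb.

Overall dilution factor = 249.7 × 3.992 × 11.99 × 6.014 = 7.19 × 10⁴.
398 ppm / 7.19 × 10⁴ = 5.54 × 10⁻³ ppm = 5.54 ppb.

5.54 ppb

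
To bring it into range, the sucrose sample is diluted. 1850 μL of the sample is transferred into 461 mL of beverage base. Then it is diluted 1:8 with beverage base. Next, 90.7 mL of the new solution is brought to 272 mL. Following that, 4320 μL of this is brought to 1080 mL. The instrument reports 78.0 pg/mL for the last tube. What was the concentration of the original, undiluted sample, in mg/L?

Overall dilution factor = 250.2 × 8 × 2.999 × 250 = 1.50 × 10⁶.
Original = 78.0 pg/mL × 1.50 × 10⁶ = 1.17 × 10⁸ pg/mL = 117 mg/L.

117 mg/L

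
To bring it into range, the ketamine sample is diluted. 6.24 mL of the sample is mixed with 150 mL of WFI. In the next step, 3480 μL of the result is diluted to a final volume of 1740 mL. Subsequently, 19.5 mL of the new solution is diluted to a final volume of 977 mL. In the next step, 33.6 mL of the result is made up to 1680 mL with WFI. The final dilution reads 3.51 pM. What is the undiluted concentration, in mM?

Overall dilution factor = 25.04 × 500 × 50.10 × 50 = 3.14 × 10⁷.
Original = 3.51 pM × 3.14 × 10⁷ = 1.10 × 10⁸ pM = 0.110 mM.

0.110 mM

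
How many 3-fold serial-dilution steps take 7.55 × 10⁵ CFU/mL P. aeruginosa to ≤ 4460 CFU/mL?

Need 3ⁿ ≥ 169, so n ≥ log(169)/log(3) = 4.67.
Minimum whole steps: n = 5.

5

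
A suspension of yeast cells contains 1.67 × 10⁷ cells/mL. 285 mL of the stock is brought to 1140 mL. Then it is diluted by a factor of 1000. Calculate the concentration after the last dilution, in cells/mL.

Overall dilution factor = 4 × 1000 = 4000.
1.67 × 10⁷ cells/mL / 4000 = 4180 cells/mL.

4180 cells/mL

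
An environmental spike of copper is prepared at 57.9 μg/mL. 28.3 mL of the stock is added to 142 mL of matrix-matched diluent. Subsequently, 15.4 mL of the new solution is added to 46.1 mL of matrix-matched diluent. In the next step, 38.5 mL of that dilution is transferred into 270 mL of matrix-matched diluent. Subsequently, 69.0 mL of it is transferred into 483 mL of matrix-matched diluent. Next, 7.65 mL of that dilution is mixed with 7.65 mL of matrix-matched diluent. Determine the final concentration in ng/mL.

Overall dilution factor = 6.018 × 3.994 × 8.013 × 8 × 2 = 3081.
57.9 μg/mL / 3081 = 0.0188 μg/mL = 18.8 ng/mL.

18.8 ng/mL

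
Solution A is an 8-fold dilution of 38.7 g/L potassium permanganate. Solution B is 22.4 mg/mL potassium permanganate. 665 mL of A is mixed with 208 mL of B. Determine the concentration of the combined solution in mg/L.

C_A = 38.7 g/L / 8 = 4.84 g/L.
C_B = 22.4 mg/mL = 22.4 g/L.
C_mix = (C_A·V_A + C_B·V_B)/(V_A + V_B) = (4.84×665 + 22.4×208) / 873.0 = 9.02 g/L = 9020 mg/L.

9020 mg/L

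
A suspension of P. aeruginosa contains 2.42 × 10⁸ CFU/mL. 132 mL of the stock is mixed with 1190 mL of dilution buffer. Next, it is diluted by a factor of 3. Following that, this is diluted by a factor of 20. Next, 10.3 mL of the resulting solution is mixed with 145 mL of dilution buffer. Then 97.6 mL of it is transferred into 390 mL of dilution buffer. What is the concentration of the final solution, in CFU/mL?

5350 CFU/mL

Overall dilution factor = 10.02 × 3 × 20 × 15.08 × 4.996 = 4.53 × 10⁴.
2.42 × 10⁸ CFU/mL / 4.53 × 10⁴ = 5350 CFU/mL.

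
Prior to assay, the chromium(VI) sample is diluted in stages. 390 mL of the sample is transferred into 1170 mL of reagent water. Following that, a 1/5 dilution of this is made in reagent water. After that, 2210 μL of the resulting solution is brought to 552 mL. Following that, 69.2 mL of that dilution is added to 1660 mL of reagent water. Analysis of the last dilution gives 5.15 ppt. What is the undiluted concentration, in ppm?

Overall dilution factor = 4 × 5 × 249.8 × 24.99 = 1.25 × 10⁵.
Original = 5.15 ppt × 1.25 × 10⁵ = 6.43 × 10⁵ ppt = 0.643 ppm.

0.643 ppm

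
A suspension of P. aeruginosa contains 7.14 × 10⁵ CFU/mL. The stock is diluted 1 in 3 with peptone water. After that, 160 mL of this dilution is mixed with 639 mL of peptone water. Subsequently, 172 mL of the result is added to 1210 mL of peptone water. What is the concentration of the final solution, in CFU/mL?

Overall dilution factor = 3 × 4.994 × 8.035 = 120.
7.14 × 10⁵ CFU/mL / 120 = 5930 CFU/mL.

5930 CFU/mL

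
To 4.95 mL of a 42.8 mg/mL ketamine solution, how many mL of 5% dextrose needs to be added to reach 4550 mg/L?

41.6 mL

4550 mg/L = 4.55 mg/mL.
V₂ = C₁V₁/C₂ = 42.8 × 4.95 / 4.55 = 46.6 mL.
Diluent to add = V₂ − V₁ = 46.6 − 4.95 = 41.6 mL.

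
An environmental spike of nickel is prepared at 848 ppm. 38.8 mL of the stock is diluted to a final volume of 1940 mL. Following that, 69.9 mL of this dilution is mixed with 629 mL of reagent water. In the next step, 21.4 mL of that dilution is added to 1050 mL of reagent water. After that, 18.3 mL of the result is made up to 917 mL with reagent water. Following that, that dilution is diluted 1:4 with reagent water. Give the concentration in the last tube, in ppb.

0.169 ppb

Overall dilution factor = 50 × 9.999 × 50.07 × 50.11 × 4 = 5.02 × 10⁶.
848 ppm / 5.02 × 10⁶ = 1.69 × 10⁻⁴ ppm = 0.169 ppb.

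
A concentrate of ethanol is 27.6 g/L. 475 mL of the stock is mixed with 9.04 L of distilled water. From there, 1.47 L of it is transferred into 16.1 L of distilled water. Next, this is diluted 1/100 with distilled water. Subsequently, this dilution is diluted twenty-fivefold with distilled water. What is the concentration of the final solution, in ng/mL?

46.1 ng/mL

Overall dilution factor = 20.03 × 11.95 × 100 × 25 = 5.99 × 10⁵.
27.6 g/L / 5.99 × 10⁵ = 4.61 × 10⁻⁵ g/L = 46.1 ng/mL.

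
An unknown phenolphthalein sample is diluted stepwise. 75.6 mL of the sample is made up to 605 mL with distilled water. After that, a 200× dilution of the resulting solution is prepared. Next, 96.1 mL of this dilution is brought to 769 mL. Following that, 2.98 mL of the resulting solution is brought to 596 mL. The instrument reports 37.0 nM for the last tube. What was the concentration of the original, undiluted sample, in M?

Overall dilution factor = 8.003 × 200 × 8.002 × 200 = 2.56 × 10⁶.
Original = 37.0 nM × 2.56 × 10⁶ = 9.48 × 10⁷ nM = 0.0948 M.

0.0948 M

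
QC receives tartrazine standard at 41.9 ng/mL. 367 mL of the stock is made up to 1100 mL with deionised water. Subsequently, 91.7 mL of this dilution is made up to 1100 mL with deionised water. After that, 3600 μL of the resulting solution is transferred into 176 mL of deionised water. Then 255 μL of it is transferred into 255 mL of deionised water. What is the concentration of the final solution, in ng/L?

0.0233 ng/L

Overall dilution factor = 2.997 × 12.00 × 49.89 × 1001 = 1.80 × 10⁶.
41.9 ng/mL / 1.80 × 10⁶ = 2.33 × 10⁻⁵ ng/mL = 0.0233 ng/L.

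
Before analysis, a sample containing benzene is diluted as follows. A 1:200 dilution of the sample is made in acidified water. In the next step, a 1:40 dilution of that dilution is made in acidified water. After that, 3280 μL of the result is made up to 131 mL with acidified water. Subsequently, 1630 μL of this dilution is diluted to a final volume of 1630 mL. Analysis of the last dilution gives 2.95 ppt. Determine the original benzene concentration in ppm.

943 ppm

Overall dilution factor = 200 × 40 × 39.94 × 1000 = 3.20 × 10⁸.
Original = 2.95 ppt × 3.20 × 10⁸ = 9.43 × 10⁸ ppt = 943 ppm.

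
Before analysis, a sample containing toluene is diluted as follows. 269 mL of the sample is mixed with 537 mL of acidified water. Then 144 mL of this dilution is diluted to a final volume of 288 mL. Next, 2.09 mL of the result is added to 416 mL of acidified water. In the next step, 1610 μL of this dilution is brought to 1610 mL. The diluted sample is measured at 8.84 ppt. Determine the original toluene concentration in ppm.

10.6 ppm

Overall dilution factor = 2.996 × 2 × 200.0 × 1000 = 1.20 × 10⁶.
Original = 8.84 ppt × 1.20 × 10⁶ = 1.06 × 10⁷ ppt = 10.6 ppm.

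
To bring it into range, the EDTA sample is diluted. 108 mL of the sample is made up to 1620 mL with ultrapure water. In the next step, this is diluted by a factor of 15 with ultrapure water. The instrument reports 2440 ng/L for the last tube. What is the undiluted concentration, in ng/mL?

549 ng/mL

Overall dilution factor = 15 × 15 = 225.
Original = 2440 ng/L × 225 = 5.49 × 10⁵ ng/L = 549 ng/mL.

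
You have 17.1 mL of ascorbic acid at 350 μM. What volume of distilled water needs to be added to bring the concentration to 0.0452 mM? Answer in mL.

0.0452 mM = 45.2 μM.
V₂ = C₁V₁/C₂ = 350 × 17.1 / 45.2 = 132 mL.
Diluent to add = V₂ − V₁ = 132 − 17.1 = 115 mL.

115 mL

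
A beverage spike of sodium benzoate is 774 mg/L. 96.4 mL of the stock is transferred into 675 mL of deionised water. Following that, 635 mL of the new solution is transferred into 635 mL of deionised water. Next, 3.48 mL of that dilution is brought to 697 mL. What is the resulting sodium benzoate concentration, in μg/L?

241 μg/L

Overall dilution factor = 8.002 × 2 × 200.3 = 3205.
774 mg/L / 3205 = 0.241 mg/L = 241 μg/L.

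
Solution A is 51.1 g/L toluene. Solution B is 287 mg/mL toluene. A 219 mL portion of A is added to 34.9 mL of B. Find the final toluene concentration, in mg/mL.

83.5 mg/mL

C_B = 287 mg/mL = 287 g/L.
C_mix = (C_A·V_A + C_B·V_B)/(V_A + V_B) = (51.1×219 + 287×34.9) / 253.9 = 83.5 g/L = 83.5 mg/mL.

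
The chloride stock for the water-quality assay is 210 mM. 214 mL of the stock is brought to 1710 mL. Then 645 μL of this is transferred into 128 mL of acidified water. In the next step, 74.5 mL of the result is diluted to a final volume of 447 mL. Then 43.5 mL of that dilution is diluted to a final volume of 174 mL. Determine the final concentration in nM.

5490 nM

Overall dilution factor = 7.991 × 199.4 × 6 × 4 = 3.82 × 10⁴.
210 mM / 3.82 × 10⁴ = 5.49 × 10⁻³ mM = 5490 nM.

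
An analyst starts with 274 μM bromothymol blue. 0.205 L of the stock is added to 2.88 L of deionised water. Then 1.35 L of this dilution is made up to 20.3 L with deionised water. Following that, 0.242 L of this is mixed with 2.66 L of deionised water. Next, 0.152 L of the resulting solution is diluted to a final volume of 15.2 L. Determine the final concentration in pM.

1010 pM

Overall dilution factor = 15.05 × 15.04 × 11.99 × 100 = 2.71 × 10⁵.
274 μM / 2.71 × 10⁵ = 1.01 × 10⁻³ μM = 1010 pM.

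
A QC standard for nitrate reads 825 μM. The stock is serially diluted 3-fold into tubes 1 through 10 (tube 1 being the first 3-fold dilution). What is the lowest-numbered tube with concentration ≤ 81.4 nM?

Tube n has concentration 825 μM / 3ⁿ.
Need 3ⁿ ≥ 825 μM / 81.4 nM = 1.01 × 10⁴, so n ≥ 8.40.
First such tube: n = 9.

tube 9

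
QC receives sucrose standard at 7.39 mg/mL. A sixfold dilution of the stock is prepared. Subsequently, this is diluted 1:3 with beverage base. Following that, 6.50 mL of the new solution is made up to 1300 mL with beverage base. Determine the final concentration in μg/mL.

2.05 μg/mL

Overall dilution factor = 6 × 3 × 200 = 3600.
7.39 mg/mL / 3600 = 2.05 × 10⁻³ mg/mL = 2.05 μg/mL.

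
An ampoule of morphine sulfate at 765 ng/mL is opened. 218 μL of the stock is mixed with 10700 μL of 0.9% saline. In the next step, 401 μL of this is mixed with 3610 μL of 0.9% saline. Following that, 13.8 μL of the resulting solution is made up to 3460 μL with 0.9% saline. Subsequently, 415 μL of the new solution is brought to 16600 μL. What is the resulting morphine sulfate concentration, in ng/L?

0.152 ng/L

Overall dilution factor = 50.08 × 10.00 × 250.7 × 40 = 5.02 × 10⁶.
765 ng/mL / 5.02 × 10⁶ = 1.52 × 10⁻⁴ ng/mL = 0.152 ng/L.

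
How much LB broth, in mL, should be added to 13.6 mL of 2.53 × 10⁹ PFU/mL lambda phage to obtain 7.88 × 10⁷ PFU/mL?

V₂ = C₁V₁/C₂ = 2.53 × 10⁹ × 13.6 / 7.88 × 10⁷ = 437 mL.
Diluent to add = V₂ − V₁ = 437 − 13.6 = 423 mL.

423 mL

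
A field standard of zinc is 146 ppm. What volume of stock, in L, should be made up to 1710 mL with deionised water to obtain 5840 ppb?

0.0684 L

5840 ppb = 5.84 ppm.
V₁ = C₂V₂/C₁ = 5.84 × 1710 / 146 = 68.4 mL = 0.0684 L.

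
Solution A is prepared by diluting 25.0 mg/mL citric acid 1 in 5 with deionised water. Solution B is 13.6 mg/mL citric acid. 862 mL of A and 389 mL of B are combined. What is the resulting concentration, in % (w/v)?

0.767 % (w/v)

C_A = 25.0 mg/mL / 5 = 5.00 mg/mL.
C_mix = (C_A·V_A + C_B·V_B)/(V_A + V_B) = (5.00×862 + 13.6×389) / 1251 = 7.67 mg/mL = 0.767 % (w/v).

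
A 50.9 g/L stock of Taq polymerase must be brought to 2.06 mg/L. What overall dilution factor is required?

2.47 × 10⁴

Factor = C₀/C_target = 50.9 g/L / 2.06 mg/L = 2.47 × 10⁴.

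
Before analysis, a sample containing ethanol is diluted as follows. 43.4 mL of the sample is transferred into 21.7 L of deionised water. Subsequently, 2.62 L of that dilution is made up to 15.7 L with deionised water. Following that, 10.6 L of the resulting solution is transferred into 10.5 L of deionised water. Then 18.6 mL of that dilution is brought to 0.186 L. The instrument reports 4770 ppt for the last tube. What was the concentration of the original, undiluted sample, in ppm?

285 ppm

Overall dilution factor = 501 × 5.992 × 1.991 × 10 = 5.98 × 10⁴.
Original = 4770 ppt × 5.98 × 10⁴ = 2.85 × 10⁸ ppt = 285 ppm.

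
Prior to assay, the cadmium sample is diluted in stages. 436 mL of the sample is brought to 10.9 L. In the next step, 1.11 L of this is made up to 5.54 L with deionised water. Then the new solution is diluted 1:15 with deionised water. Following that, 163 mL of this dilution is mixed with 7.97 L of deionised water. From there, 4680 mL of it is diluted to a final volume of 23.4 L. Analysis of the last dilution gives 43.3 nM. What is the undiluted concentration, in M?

0.0202 M

Overall dilution factor = 25 × 4.991 × 15 × 49.90 × 5 = 4.67 × 10⁵.
Original = 43.3 nM × 4.67 × 10⁵ = 2.02 × 10⁷ nM = 0.0202 M.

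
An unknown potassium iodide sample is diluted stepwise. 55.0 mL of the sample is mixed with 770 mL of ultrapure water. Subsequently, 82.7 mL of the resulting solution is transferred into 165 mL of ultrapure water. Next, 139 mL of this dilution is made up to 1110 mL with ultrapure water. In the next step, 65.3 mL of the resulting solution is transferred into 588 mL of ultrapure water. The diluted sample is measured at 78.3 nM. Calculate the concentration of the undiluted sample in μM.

Overall dilution factor = 15 × 2.995 × 7.986 × 10.00 = 3589.
Original = 78.3 nM × 3589 = 2.81 × 10⁵ nM = 281 μM.

281 μM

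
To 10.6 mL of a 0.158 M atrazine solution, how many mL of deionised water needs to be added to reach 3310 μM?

3310 μM = 3.31 × 10⁻³ M.
V₂ = C₁V₁/C₂ = 0.158 × 10.6 / 3.31 × 10⁻³ = 506 mL.
Diluent to add = V₂ − V₁ = 506 − 10.6 = 495 mL.

495 mL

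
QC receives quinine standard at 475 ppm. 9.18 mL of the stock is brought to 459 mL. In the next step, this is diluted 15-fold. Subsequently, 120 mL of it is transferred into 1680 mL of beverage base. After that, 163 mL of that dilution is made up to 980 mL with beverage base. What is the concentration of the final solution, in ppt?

Overall dilution factor = 50 × 15 × 15 × 6.012 = 6.76 × 10⁴.
475 ppm / 6.76 × 10⁴ = 7.02 × 10⁻³ ppm = 7020 ppt.

7020 ppt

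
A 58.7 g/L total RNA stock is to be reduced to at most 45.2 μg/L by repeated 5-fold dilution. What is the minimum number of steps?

Need 5ⁿ ≥ 1.30 × 10⁶, so n ≥ log(1.30 × 10⁶)/log(5) = 8.75.
Minimum whole steps: n = 9.

9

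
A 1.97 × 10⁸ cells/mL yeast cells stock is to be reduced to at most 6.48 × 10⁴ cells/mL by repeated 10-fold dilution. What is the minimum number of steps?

4

Need 10ⁿ ≥ 3040, so n ≥ log(3040)/log(10) = 3.48.
Minimum whole steps: n = 4.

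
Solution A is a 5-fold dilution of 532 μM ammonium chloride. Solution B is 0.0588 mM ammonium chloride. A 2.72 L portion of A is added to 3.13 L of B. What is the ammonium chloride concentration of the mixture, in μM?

80.9 μM

C_A = 532 μM / 5 = 106 μM.
C_B = 0.0588 mM = 58.8 μM.
C_mix = (C_A·V_A + C_B·V_B)/(V_A + V_B) = (106×2.72 + 58.8×3.13) / 5.850 = 80.9 μM.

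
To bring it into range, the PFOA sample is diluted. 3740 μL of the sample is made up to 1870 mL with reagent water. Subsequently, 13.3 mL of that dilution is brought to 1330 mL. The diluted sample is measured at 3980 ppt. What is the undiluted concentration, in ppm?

Overall dilution factor = 500 × 100 = 5.00 × 10⁴.
Original = 3980 ppt × 5.00 × 10⁴ = 1.99 × 10⁸ ppt = 199 ppm.

199 ppm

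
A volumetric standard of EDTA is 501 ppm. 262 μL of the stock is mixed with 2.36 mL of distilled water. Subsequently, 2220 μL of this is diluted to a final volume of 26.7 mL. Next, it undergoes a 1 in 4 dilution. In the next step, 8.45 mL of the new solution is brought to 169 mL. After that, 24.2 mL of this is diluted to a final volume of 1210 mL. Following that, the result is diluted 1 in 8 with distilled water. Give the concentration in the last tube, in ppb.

Overall dilution factor = 10.01 × 12.03 × 4 × 20 × 50 × 8 = 3.85 × 10⁶.
501 ppm / 3.85 × 10⁶ = 1.30 × 10⁻⁴ ppm = 0.130 ppb.

0.130 ppb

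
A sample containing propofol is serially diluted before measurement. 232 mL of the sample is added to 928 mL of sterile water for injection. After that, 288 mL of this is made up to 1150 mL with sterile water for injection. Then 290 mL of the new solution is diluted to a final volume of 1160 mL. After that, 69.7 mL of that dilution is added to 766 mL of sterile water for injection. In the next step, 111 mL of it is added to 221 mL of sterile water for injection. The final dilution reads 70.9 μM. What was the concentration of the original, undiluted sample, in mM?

Overall dilution factor = 5 × 3.993 × 4 × 11.99 × 2.991 = 2864.
Original = 70.9 μM × 2864 = 2.03 × 10⁵ μM = 203 mM.

203 mM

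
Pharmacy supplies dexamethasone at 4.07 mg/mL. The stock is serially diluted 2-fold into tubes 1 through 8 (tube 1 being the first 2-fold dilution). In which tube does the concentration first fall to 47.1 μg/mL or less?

Tube n has concentration 4.07 mg/mL / 2ⁿ.
Need 2ⁿ ≥ 4.07 mg/mL / 47.1 μg/mL = 86.4, so n ≥ 6.43.
First such tube: n = 7.

tube 7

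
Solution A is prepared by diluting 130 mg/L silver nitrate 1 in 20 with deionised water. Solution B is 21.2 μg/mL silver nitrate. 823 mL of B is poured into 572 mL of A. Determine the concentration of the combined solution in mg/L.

C_A = 130 mg/L / 20 = 6.50 mg/L.
C_B = 21.2 μg/mL = 21.2 mg/L.
C_mix = (C_A·V_A + C_B·V_B)/(V_A + V_B) = (6.50×572 + 21.2×823) / 1395 = 15.2 mg/L.

15.2 mg/L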